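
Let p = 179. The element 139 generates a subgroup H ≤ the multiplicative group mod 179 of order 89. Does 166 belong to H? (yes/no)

166 ∈ ⟨139⟩ iff 166^89 ≡ 1 (mod 179), since |⟨139⟩| = 89.
166^89 mod 179 = 178.
Since 178 ≠ 1, 166 does not lie in the subgroup.

no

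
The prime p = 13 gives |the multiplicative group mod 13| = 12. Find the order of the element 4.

6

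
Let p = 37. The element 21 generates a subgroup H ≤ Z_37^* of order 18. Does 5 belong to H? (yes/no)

⟨21⟩ has order 18; its elements mod 37 are {1, 3, 4, 7, 9, 10, 11, 12, 16, 21, 25, 26, 27, 28, 30, 33, 34, 36}.
5 is not in this set.

no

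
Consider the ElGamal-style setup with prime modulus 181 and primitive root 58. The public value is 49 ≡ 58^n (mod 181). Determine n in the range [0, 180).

30

Baby-step giant-step with m = ceil(sqrt(180)) = 14.
Baby table (58^j mod 181 for j=0..13):
  0:1  1:58  2:106  3:175  4:14  5:88  6:36  7:97
  8:15  9:146  10:142  11:91  12:29  13:53
Giant step factor: 58^(-14) ≡ 60 (mod 181).
Scan 49·60^i mod 181 for i = 0, 1, …:
  i=0: 49   i=1: 44   i=2: 106
Match at i=2, j=2: n = 2·14 + 2 = 30.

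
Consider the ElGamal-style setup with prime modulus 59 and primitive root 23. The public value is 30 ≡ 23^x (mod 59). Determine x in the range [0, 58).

27

Baby-step giant-step with m = ceil(sqrt(58)) = 8.
Baby table (23^j mod 59 for j=0..7):
  0:1  1:23  2:57  3:13  4:4  5:33  6:51  7:52
Giant step factor: 23^(-8) ≡ 48 (mod 59).
Scan 30·48^i mod 59 for i = 0, 1, …:
  i=0: 30   i=1: 24   i=2: 31   i=3: 13
Match at i=3, j=3: x = 3·8 + 3 = 27.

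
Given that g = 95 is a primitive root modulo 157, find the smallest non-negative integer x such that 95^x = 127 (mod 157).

106

Baby-step giant-step with m = ceil(sqrt(156)) = 13.
Baby table (95^j mod 157 for j=0..12):
  0:1  1:95  2:76  3:155  4:124  5:5  6:4  7:66
  8:147  9:149  10:25  11:20  12:16
Giant step factor: 95^(-13) ≡ 135 (mod 157).
Scan 127·135^i mod 157 for i = 0, 1, …:
  i=0: 127   i=1: 32   i=2: 81   i=3: 102
  i=4: 111   i=5: 70   i=6: 30   i=7: 125
  i=8: 76
Match at i=8, j=2: x = 8·13 + 2 = 106.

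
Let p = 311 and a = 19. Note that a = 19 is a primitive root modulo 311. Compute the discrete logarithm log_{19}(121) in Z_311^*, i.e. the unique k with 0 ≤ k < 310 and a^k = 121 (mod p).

190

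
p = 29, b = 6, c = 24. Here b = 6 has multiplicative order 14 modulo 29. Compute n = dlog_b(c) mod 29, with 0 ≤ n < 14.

Successive powers of 6 modulo 29:
  6^0=1  6^1=6  6^2=7  6^3=13  6^4=20  6^5=4
  6^6=24
So 6^6 ≡ 24 (mod 29), giving n = 6.

6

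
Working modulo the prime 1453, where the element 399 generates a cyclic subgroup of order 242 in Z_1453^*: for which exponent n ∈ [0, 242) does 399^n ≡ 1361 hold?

106

Baby-step giant-step with m = ceil(sqrt(242)) = 16.
Baby table (399^j mod 1453 for j=0..15):
  0:1  1:399  2:824  3:398  4:425  5:1027  6:27  7:602
  8:453  9:575  10:1304  11:122  12:729  13:271  14:607  15:995
Giant step factor: 399^(-16) ≡ 1293 (mod 1453).
Scan 1361·1293^i mod 1453 for i = 0, 1, …:
  i=0: 1361   i=1: 190   i=2: 113   i=3: 809
  i=4: 1330   i=5: 791   i=6: 1304
Match at i=6, j=10: n = 6·16 + 10 = 106.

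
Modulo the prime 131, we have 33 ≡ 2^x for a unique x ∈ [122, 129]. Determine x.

128

Compute 2^122 mod 131 = 109, then multiply by 2 repeatedly:
  2^122=109  2^123=87  2^124=43  2^125=86  2^126=41
  2^127=82  2^128=33
Found 33 at exponent 128.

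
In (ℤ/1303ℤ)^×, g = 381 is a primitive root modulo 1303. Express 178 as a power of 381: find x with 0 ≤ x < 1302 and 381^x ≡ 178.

132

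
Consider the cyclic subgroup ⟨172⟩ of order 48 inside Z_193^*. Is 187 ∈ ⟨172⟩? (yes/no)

no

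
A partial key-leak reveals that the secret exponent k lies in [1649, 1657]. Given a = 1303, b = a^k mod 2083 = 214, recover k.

1653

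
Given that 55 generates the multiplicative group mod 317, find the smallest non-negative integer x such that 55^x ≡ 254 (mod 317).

90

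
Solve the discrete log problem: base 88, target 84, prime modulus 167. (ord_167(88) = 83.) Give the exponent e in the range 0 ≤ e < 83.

76

Baby-step giant-step with m = ceil(sqrt(83)) = 10.
Baby table (88^j mod 167 for j=0..9):
  0:1  1:88  2:62  3:112  4:3  5:97  6:19  7:2
  8:9  9:124
Giant step factor: 88^(-10) ≡ 126 (mod 167).
Scan 84·126^i mod 167 for i = 0, 1, …:
  i=0: 84   i=1: 63   i=2: 89   i=3: 25
  i=4: 144   i=5: 108   i=6: 81   i=7: 19
Match at i=7, j=6: e = 7·10 + 6 = 76.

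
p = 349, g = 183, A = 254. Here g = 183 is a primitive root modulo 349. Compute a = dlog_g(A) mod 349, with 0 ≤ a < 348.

Baby-step giant-step with m = ceil(sqrt(348)) = 19.
Baby table (183^j mod 349 for j=0..18):
  0:1  1:183  2:334  3:47  4:225  5:342  6:115  7:105
  8:20  9:170  10:49  11:242  12:312  13:209  14:206  15:6
  16:51  17:259  18:282
Giant step factor: 183^(-19) ≡ 220 (mod 349).
Scan 254·220^i mod 349 for i = 0, 1, …:
  i=0: 254   i=1: 40   i=2: 75   i=3: 97
  i=4: 51
Match at i=4, j=16: a = 4·19 + 16 = 92.

92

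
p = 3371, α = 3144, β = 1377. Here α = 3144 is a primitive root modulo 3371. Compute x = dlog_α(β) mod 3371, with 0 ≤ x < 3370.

Baby-step giant-step with m = ceil(sqrt(3370)) = 59.
Baby table (3144^j mod 3371 for j=0..58):
  0:1  1:3144  2:964  3:287  4:2271  5:246  6:1465  7:1174
  8:3182  9:2451  10:3209  11:3064  12:2269  13:700  14:2908  15:600
  16:2011  17:1959  18:279  19:716  20:2647  21:2540  22:3232  23:1214
  24:844  25:559  26:1205  27:2887  28:1996  29:1993  30:2674  31:3153
  32:2292  33:2221  34:1483  35:459  36:308  37:875  38:264  39:750
  40:1671  41:1606  42:2877  43:895  44:2466  45:3175  46:669  47:3203
  48:1055  49:3227  50:2349  51:2766  52:2495  53:3334  54:1657  55:1413
  56:2865  57:248  58:1011
Giant step factor: 3144^(-59) ≡ 2381 (mod 3371).
Scan 1377·2381^i mod 3371 for i = 0, 1, …:
  i=0: 1377   i=1: 2025   i=2: 995   i=3: 2653
  i=4: 2910   i=5: 1305   i=6: 2514   i=7: 2309
  i=8: 2999   i=9: 841     …   i=26: 322
  i=27: 1465
Match at i=27, j=6: x = 27·59 + 6 = 1599.

1599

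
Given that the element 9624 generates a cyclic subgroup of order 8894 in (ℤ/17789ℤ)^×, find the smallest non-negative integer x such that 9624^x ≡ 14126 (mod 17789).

3508

Baby-step giant-step with m = ceil(sqrt(8894)) = 95.
Baby table (9624^j mod 17789 for j=0..94):
  0:1  1:9624  2:11842  3:11074  4:2277  5:15589  6:13899  7:8485
  8:8130  9:7098  10:1392  11:1491  12:11450  13:9734  14:3142  15:15097
  16:10765  17:17013  18:3156  19:7521  20:16452  21:11948  22:17245  23:12299
  24:15359  25:6215  26:6542  27:4937  28:17058  29:9300  30:6741  31:16690
  32:7679  33:7190  34:15139  35:5826  36:16285  37:5750  38:14210  39:12997
  40:8669  41:46  42:15768  43:11062  44:11312  45:15797  46:5534  47:16739
  48:16741  49:411  50:6306  51:10665  52:15219  53:10819  54:3039  55:2220
  56:691  57:14887  58:17671  59:2864  60:7975  61:9654  62:15938  63:10554
  64:14295  65:12743  66:1266  67:16308  68:13634  69:1952  70:864  71:7673
  72:2813  73:15243  74:10538  75:2623  76:1161  77:1972  78:15454  79:13256
  80:10825  81:7416  82:2116  83:13768  84:10760  85:4471  86:15102  87:5518
  88:5067  89:5159  90:1117  91:5452  92:10287  93:6303  94:17371
Giant step factor: 9624^(-95) ≡ 10477 (mod 17789).
Scan 14126·10477^i mod 17789 for i = 0, 1, …:
  i=0: 14126   i=1: 11411   i=2: 10967   i=3: 2108
  i=4: 9367   i=5: 13935   i=6: 2672   i=7: 12447
  i=8: 13849   i=9: 8889     …   i=35: 13796
  i=36: 5067
Match at i=36, j=88: x = 36·95 + 88 = 3508.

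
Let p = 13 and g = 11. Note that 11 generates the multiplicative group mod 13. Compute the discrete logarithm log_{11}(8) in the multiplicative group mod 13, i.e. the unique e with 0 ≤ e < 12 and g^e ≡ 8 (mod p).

9

Successive powers of 11 modulo 13:
  11^0=1  11^1=11  11^2=4  11^3=5  11^4=3  11^5=7
  11^6=12  11^7=2  11^8=9  11^9=8
So 11^9 ≡ 8 (mod 13), giving e = 9.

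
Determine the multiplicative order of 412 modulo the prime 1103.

551

The order of 412 must divide p − 1 = 1102 = 2 · 19 · 29.
Divisors: 1, 2, 19, 29, 38, 58, 551, 1102.
Check each in increasing order: 412^1 ≡ 412;  412^2 ≡ 985;  412^19 ≡ 918;  412^29 ≡ 289;  412^38 ≡ 32;  412^58 ≡ 796;  412^551 ≡ 1.
Smallest exponent giving 1 is 551.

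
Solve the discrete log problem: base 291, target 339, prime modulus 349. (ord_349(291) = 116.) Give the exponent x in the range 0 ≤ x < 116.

Baby-step giant-step with m = ceil(sqrt(116)) = 11.
Baby table (291^j mod 349 for j=0..10):
  0:1  1:291  2:223  3:328  4:171  5:203  6:92  7:248
  8:274  9:162  10:27
Giant step factor: 291^(-11) ≡ 39 (mod 349).
Scan 339·39^i mod 349 for i = 0, 1, …:
  i=0: 339   i=1: 308   i=2: 146   i=3: 110
  i=4: 102   i=5: 139   i=6: 186   i=7: 274
Match at i=7, j=8: x = 7·11 + 8 = 85.

85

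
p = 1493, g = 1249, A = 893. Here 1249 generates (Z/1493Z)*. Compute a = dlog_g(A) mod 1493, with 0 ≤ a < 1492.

522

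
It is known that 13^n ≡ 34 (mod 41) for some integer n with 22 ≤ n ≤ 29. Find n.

29

Compute 13^22 mod 41 = 36, then multiply by 13 repeatedly:
  13^22=36  13^23=17  13^24=16  13^25=3  13^26=39
  13^27=15  13^28=31  13^29=34
Found 34 at exponent 29.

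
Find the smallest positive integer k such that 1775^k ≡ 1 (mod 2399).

The order of 1775 must divide p − 1 = 2398 = 2 · 11 · 109.
Divisors: 1, 2, 11, 22, 109, 218, 1199, 2398.
Check each in increasing order: 1775^1 ≡ 1775;  1775^2 ≡ 738;  1775^11 ≡ 1737;  1775^22 ≡ 1626;  1775^109 ≡ 1127;  1775^218 ≡ 1058;  1775^1199 ≡ 1.
Smallest exponent giving 1 is 1199.

1199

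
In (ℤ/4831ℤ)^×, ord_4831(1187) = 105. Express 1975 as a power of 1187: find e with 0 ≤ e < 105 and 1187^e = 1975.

Baby-step giant-step with m = ceil(sqrt(105)) = 11.
Baby table (1187^j mod 4831 for j=0..10):
  0:1  1:1187  2:3148  3:2313  4:1523  5:1007  6:2052  7:900
  8:649  9:2234  10:4370
Giant step factor: 1187^(-11) ≡ 4442 (mod 4831).
Scan 1975·4442^i mod 4831 for i = 0, 1, …:
  i=0: 1975   i=1: 4685   i=2: 3653   i=3: 4128
  i=4: 2931   i=5: 4788   i=6: 2234
Match at i=6, j=9: e = 6·11 + 9 = 75.

75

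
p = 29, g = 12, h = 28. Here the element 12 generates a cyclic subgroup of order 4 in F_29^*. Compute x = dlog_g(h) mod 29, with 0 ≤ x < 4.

2

Successive powers of 12 modulo 29:
  12^0=1  12^1=12  12^2=28
So 12^2 ≡ 28 (mod 29), giving x = 2.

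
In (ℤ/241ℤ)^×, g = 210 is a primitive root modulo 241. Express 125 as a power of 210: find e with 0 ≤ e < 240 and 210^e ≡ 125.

114

Baby-step giant-step with m = ceil(sqrt(240)) = 16.
Baby table (210^j mod 241 for j=0..15):
  0:1  1:210  2:238  3:93  4:9  5:203  6:214  7:114
  8:81  9:140  10:239  11:62  12:6  13:55  14:223  15:76
Giant step factor: 210^(-16) ≡ 183 (mod 241).
Scan 125·183^i mod 241 for i = 0, 1, …:
  i=0: 125   i=1: 221   i=2: 196   i=3: 200
  i=4: 209   i=5: 169   i=6: 79   i=7: 238
Match at i=7, j=2: e = 7·16 + 2 = 114.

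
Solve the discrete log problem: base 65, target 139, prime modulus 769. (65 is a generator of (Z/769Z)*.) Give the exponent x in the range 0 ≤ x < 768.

723

Baby-step giant-step with m = ceil(sqrt(768)) = 28.
Baby table (65^j mod 769 for j=0..27):
  0:1  1:65  2:380  3:92  4:597  5:355  6:5  7:325
  8:362  9:460  10:678  11:237  12:25  13:87  14:272  15:762
  16:314  17:416  18:125  19:435  20:591  21:734  22:32  23:542
  24:625  25:637  26:648  27:594
Giant step factor: 65^(-28) ≡ 149 (mod 769).
Scan 139·149^i mod 769 for i = 0, 1, …:
  i=0: 139   i=1: 717   i=2: 711   i=3: 586
  i=4: 417   i=5: 613   i=6: 595   i=7: 220
  i=8: 482   i=9: 301     …   i=24: 592
  i=25: 542
Match at i=25, j=23: x = 25·28 + 23 = 723.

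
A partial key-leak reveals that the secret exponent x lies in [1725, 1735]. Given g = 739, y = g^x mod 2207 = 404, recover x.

1731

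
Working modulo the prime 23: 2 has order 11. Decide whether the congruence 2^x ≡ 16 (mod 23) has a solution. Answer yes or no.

yes

16 ∈ ⟨2⟩ iff 16^11 ≡ 1 (mod 23), since |⟨2⟩| = 11.
16^11 mod 23 = 1.
Since 1 = 1, 16 lies in the subgroup.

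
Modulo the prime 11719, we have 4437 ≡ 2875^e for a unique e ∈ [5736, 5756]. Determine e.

5742

Compute 2875^5736 mod 11719 = 3472, then multiply by 2875 repeatedly:
  2875^5736=3472  2875^5737=9131  2875^5738=1065  2875^5739=3216  2875^5740=11428
  2875^5741=7143  2875^5742=4437
Found 4437 at exponent 5742.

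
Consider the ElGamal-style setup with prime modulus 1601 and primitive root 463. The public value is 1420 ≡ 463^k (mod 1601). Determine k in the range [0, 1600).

151

Baby-step giant-step with m = ceil(sqrt(1600)) = 40.
Baby table (463^j mod 1601 for j=0..39):
  0:1  1:463  2:1436  3:453  4:8  5:502  6:281  7:422
  8:64  9:814  10:647  11:174  12:512  13:108  14:373  15:1392
  16:894  17:864  18:1383  19:1530  20:748  21:508  22:1458  23:1033
  24:1181  25:862  26:457  27:259  28:1443  29:492  30:454  31:471
  32:337  33:734  34:430  35:566  36:1095  37:1069  38:238  39:1326
Giant step factor: 463^(-40) ≡ 475 (mod 1601).
Scan 1420·475^i mod 1601 for i = 0, 1, …:
  i=0: 1420   i=1: 479   i=2: 183   i=3: 471
Match at i=3, j=31: k = 3·40 + 31 = 151.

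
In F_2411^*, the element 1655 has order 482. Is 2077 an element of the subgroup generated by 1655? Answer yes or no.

yes

2077 ∈ ⟨1655⟩ iff 2077^482 ≡ 1 (mod 2411), since |⟨1655⟩| = 482.
2077^482 mod 2411 = 1.
Since 1 = 1, 2077 lies in the subgroup.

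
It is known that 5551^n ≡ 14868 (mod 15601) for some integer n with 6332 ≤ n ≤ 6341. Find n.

6341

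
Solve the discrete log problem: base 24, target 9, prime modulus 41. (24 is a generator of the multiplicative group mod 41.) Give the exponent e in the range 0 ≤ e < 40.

Successive powers of 24 modulo 41:
  24^0=1  24^1=24  24^2=2  24^3=7  24^4=4  24^5=14
  24^6=8  24^7=28  24^8=16  24^9=15  24^10=32  24^11=30
  24^12=23  24^13=19  24^14=5  24^15=38  24^16=10  24^17=35
  24^18=20  24^19=29  24^20=40  24^21=17  24^22=39  24^23=34
  24^24=37  24^25=27  24^26=33  24^27=13  24^28=25  24^29=26
  24^30=9
So 24^30 ≡ 9 (mod 41), giving e = 30.

30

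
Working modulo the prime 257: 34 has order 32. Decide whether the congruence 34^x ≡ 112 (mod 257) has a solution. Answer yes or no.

no

112 ∈ ⟨34⟩ iff 112^32 ≡ 1 (mod 257), since |⟨34⟩| = 32.
112^32 mod 257 = 193.
Since 193 ≠ 1, 112 does not lie in the subgroup.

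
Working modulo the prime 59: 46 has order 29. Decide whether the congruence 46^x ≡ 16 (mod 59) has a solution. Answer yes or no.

yes

16 ∈ ⟨46⟩ iff 16^29 ≡ 1 (mod 59), since |⟨46⟩| = 29.
16^29 mod 59 = 1.
Since 1 = 1, 16 lies in the subgroup.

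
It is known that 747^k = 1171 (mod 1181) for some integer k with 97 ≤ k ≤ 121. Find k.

103

Compute 747^97 mod 1181 = 941, then multiply by 747 repeatedly:
  747^97=941  747^98=232  747^99=878  747^100=411  747^101=1138
  747^102=947  747^103=1171
Found 1171 at exponent 103.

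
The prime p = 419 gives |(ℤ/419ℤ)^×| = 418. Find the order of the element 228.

418

The order of 228 must divide p − 1 = 418 = 2 · 11 · 19.
Divisors: 1, 2, 11, 19, 22, 38, 209, 418.
Check each in increasing order: 228^1 ≡ 228;  228^2 ≡ 28;  228^11 ≡ 412;  228^19 ≡ 119;  228^22 ≡ 49;  228^38 ≡ 334;  228^209 ≡ 418;  228^418 ≡ 1.
Smallest exponent giving 1 is 418.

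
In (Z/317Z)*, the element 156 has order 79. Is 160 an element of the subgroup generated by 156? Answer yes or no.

yes

160 ∈ ⟨156⟩ iff 160^79 ≡ 1 (mod 317), since |⟨156⟩| = 79.
160^79 mod 317 = 1.
Since 1 = 1, 160 lies in the subgroup.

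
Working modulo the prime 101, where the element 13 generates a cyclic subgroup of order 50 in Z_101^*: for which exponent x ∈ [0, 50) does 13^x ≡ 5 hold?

14

Successive powers of 13 modulo 101:
  13^0=1  13^1=13  13^2=68  13^3=76  13^4=79  13^5=17
  13^6=19  13^7=45  13^8=80  13^9=30  13^10=87  13^11=20
  13^12=58  13^13=47  13^14=5
So 13^14 ≡ 5 (mod 101), giving x = 14.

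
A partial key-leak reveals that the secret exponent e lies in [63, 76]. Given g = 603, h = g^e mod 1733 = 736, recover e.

65

Compute 603^63 mod 1733 = 462, then multiply by 603 repeatedly:
  603^63=462  603^64=1306  603^65=736
Found 736 at exponent 65.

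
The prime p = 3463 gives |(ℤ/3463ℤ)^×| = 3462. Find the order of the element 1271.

The order of 1271 must divide p − 1 = 3462 = 2 · 3 · 577.
Divisors: 1, 2, 3, 6, 577, 1154, 1731, 3462.
Check each in increasing order: 1271^1 ≡ 1271;  1271^2 ≡ 1683;  1271^3 ≡ 2422;  1271^6 ≡ 3225;  1271^577 ≡ 368;  1271^1154 ≡ 367;  1271^1731 ≡ 3462;  1271^3462 ≡ 1.
Smallest exponent giving 1 is 3462.

3462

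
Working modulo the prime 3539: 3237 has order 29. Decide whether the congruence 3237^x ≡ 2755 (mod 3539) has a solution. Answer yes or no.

no

2755 ∈ ⟨3237⟩ iff 2755^29 ≡ 1 (mod 3539), since |⟨3237⟩| = 29.
2755^29 mod 3539 = 3500.
Since 3500 ≠ 1, 2755 does not lie in the subgroup.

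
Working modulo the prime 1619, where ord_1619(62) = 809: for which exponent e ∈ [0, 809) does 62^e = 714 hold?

785

Baby-step giant-step with m = ceil(sqrt(809)) = 29.
Baby table (62^j mod 1619 for j=0..28):
  0:1  1:62  2:606  3:335  4:1342  5:635  6:514  7:1107
  8:636  9:576  10:94  11:971  12:299  13:729  14:1485  15:1406
  16:1365  17:442  18:1500  19:717  20:741  21:610  22:583  23:528
  24:356  25:1025  26:409  27:1073  28:147
Giant step factor: 62^(-29) ≡ 483 (mod 1619).
Scan 714·483^i mod 1619 for i = 0, 1, …:
  i=0: 714   i=1: 15   i=2: 769   i=3: 676
  i=4: 1089   i=5: 1431   i=6: 1479   i=7: 378
  i=8: 1246   i=9: 1169     …   i=26: 675
  i=27: 606
Match at i=27, j=2: e = 27·29 + 2 = 785.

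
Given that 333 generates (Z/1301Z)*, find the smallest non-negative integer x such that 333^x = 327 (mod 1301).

Baby-step giant-step with m = ceil(sqrt(1300)) = 37.
Baby table (333^j mod 1301 for j=0..36):
  0:1  1:333  2:304  3:1055  4:45  5:674  6:670  7:639
  8:724  9:407  10:227  11:133  12:55  13:101  14:1108  15:781
  16:1174  17:642  18:422  19:18  20:790  21:268  22:776  23:810
  24:423  25:351  26:1094  27:22  28:821  29:183  30:1093  31:990
  32:517  33:429  34:1048  35:316  36:1148
Giant step factor: 333^(-37) ≡ 254 (mod 1301).
Scan 327·254^i mod 1301 for i = 0, 1, …:
  i=0: 327   i=1: 1095   i=2: 1017   i=3: 720
  i=4: 740   i=5: 616   i=6: 344   i=7: 209
  i=8: 1046   i=9: 280     …   i=31: 123
  i=32: 18
Match at i=32, j=19: x = 32·37 + 19 = 1203.

1203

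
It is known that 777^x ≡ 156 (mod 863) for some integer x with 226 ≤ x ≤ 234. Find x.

229

Compute 777^226 mod 863 = 408, then multiply by 777 repeatedly:
  777^226=408  777^227=295  777^228=520  777^229=156
Found 156 at exponent 229.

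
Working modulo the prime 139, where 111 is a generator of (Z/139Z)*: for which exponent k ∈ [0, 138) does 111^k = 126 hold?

Baby-step giant-step with m = ceil(sqrt(138)) = 12.
Baby table (111^j mod 139 for j=0..11):
  0:1  1:111  2:89  3:10  4:137  5:56  6:100  7:119
  8:4  9:27  10:78  11:40
Giant step factor: 111^(-12) ≡ 52 (mod 139).
Scan 126·52^i mod 139 for i = 0, 1, …:
  i=0: 126   i=1: 19   i=2: 15   i=3: 85
  i=4: 111
Match at i=4, j=1: k = 4·12 + 1 = 49.

49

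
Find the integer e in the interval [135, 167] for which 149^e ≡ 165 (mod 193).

164

Compute 149^135 mod 193 = 105, then multiply by 149 repeatedly:
  149^135=105  149^136=12  149^137=51  149^138=72  149^139=113
  149^140=46  149^141=99  149^142=83  149^143=15  149^144=112
  149^145=90  149^146=93  149^147=154  149^148=172  149^149=152
  149^150=67  149^151=140  149^152=16  149^153=68  149^154=96
  149^155=22  149^156=190  149^157=132  149^158=175  149^159=20
  149^160=85  149^161=120  149^162=124  149^163=141  149^164=165
Found 165 at exponent 164.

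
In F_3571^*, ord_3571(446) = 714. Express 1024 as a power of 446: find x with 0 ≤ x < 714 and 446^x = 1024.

590

Baby-step giant-step with m = ceil(sqrt(714)) = 27.
Baby table (446^j mod 3571 for j=0..26):
  0:1  1:446  2:2511  3:2183  4:2306  5:28  6:1775  7:2459
  8:417  9:290  10:784  11:3277  12:1003  13:963  14:978  15:526
  16:2481  17:3087  18:1967  19:2387  20:444  21:1619  22:732  23:1511
  24:2558  25:1719  26:2480
Giant step factor: 446^(-27) ≡ 695 (mod 3571).
Scan 1024·695^i mod 3571 for i = 0, 1, …:
  i=0: 1024   i=1: 1051   i=2: 1961   i=3: 2344
  i=4: 704   i=5: 53   i=6: 1125   i=7: 3397
  i=8: 484   i=9: 706     …   i=20: 1744
  i=21: 1511
Match at i=21, j=23: x = 21·27 + 23 = 590.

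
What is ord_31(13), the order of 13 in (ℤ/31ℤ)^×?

The order of 13 must divide p − 1 = 30 = 2 · 3 · 5.
Divisors: 1, 2, 3, 5, 6, 10, 15, 30.
Check each in increasing order: 13^1 ≡ 13;  13^2 ≡ 14;  13^3 ≡ 27;  13^5 ≡ 6;  13^6 ≡ 16;  13^10 ≡ 5;  13^15 ≡ 30;  13^30 ≡ 1.
Smallest exponent giving 1 is 30.

30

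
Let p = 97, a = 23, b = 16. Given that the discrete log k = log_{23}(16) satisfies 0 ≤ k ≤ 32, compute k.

8

Compute 23^0 mod 97 = 1, then multiply by 23 repeatedly:
  23^0=1  23^1=23  23^2=44  23^3=42  23^4=93
  23^5=5  23^6=18  23^7=26  23^8=16
Found 16 at exponent 8.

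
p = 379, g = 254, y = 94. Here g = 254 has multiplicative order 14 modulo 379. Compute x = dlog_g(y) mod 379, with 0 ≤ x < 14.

6

Successive powers of 254 modulo 379:
  254^0=1  254^1=254  254^2=86  254^3=241  254^4=195  254^5=260
  254^6=94
So 254^6 ≡ 94 (mod 379), giving x = 6.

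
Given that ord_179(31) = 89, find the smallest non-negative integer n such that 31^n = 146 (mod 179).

35

Baby-step giant-step with m = ceil(sqrt(89)) = 10.
Baby table (31^j mod 179 for j=0..9):
  0:1  1:31  2:66  3:77  4:60  5:70  6:22  7:145
  8:20  9:83
Giant step factor: 31^(-10) ≡ 171 (mod 179).
Scan 146·171^i mod 179 for i = 0, 1, …:
  i=0: 146   i=1: 85   i=2: 36   i=3: 70
Match at i=3, j=5: n = 3·10 + 5 = 35.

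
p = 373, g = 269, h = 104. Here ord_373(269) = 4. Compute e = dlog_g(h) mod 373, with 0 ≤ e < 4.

3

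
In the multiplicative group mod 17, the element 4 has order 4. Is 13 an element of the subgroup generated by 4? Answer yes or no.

⟨4⟩ has order 4; its elements mod 17 are {1, 4, 13, 16}.
13 is in this set.

yes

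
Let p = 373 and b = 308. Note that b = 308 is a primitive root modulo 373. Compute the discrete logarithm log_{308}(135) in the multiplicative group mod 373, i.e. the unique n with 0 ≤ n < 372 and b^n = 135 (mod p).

7

Baby-step giant-step with m = ceil(sqrt(372)) = 20.
Baby table (308^j mod 373 for j=0..19):
  0:1  1:308  2:122  3:276  4:337  5:102  6:84  7:135
  8:177  9:58  10:333  11:362  12:342  13:150  14:321  15:23
  16:370  17:195  18:7  19:291
Giant step factor: 308^(-20) ≡ 38 (mod 373).
Scan 135·38^i mod 373 for i = 0, 1, …:
  i=0: 135
Match at i=0, j=7: n = 0·20 + 7 = 7.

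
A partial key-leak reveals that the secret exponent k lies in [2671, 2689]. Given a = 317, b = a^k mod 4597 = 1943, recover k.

2678

Compute 317^2671 mod 4597 = 3841, then multiply by 317 repeatedly:
  317^2671=3841  317^2672=3989  317^2673=338  317^2674=1415  317^2675=2646
  317^2676=2128  317^2677=3414  317^2678=1943
Found 1943 at exponent 2678.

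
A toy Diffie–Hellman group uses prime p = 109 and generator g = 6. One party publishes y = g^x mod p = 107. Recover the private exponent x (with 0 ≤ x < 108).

Baby-step giant-step with m = ceil(sqrt(108)) = 11.
Baby table (6^j mod 109 for j=0..10):
  0:1  1:6  2:36  3:107  4:97  5:37  6:4  7:24
  8:35  9:101  10:61
Giant step factor: 6^(-11) ≡ 14 (mod 109).
Scan 107·14^i mod 109 for i = 0, 1, …:
  i=0: 107
Match at i=0, j=3: x = 0·11 + 3 = 3.

3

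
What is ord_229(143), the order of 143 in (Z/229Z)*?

76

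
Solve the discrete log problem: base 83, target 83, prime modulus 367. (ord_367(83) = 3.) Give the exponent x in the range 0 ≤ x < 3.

Successive powers of 83 modulo 367:
  83^0=1  83^1=83
So 83^1 ≡ 83 (mod 367), giving x = 1.

1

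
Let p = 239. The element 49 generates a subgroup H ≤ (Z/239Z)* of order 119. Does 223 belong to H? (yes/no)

223 ∈ ⟨49⟩ iff 223^119 ≡ 1 (mod 239), since |⟨49⟩| = 119.
223^119 mod 239 = 238.
Since 238 ≠ 1, 223 does not lie in the subgroup.

no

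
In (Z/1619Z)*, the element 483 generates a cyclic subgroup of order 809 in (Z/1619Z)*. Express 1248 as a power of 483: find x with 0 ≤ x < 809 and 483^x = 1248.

Baby-step giant-step with m = ceil(sqrt(809)) = 29.
Baby table (483^j mod 1619 for j=0..28):
  0:1  1:483  2:153  3:1044  4:743  5:1070  6:349  7:191
  8:1589  9:81  10:267  11:1060  12:376  13:280  14:863  15:746
  16:900  17:808  18:85  19:580  20:53  21:1314  22:14  23:286
  24:523  25:45  26:688  27:409  28:29
Giant step factor: 483^(-29) ≡ 1375 (mod 1619).
Scan 1248·1375^i mod 1619 for i = 0, 1, …:
  i=0: 1248   i=1: 1479   i=2: 161   i=3: 1191
  i=4: 816   i=5: 33   i=6: 43   i=7: 841
  i=8: 409
Match at i=8, j=27: x = 8·29 + 27 = 259.

259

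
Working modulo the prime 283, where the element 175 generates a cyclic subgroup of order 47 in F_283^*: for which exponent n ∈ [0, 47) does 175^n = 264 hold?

27

Successive powers of 175 modulo 283:
  175^0=1  175^1=175  175^2=61  175^3=204  175^4=42  175^5=275
  175^6=15  175^7=78  175^8=66  175^9=230  175^10=64  175^11=163
  175^12=225  175^13=38  175^14=141  175^15=54  175^16=111  175^17=181
  175^18=262  175^19=4  175^20=134  175^21=244  175^22=250  175^23=168
  175^24=251  175^25=60  175^26=29  175^27=264
So 175^27 ≡ 264 (mod 283), giving n = 27.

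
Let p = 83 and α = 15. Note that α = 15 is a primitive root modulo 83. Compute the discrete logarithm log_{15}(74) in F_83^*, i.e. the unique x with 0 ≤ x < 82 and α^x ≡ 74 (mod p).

35

Baby-step giant-step with m = ceil(sqrt(82)) = 10.
Baby table (15^j mod 83 for j=0..9):
  0:1  1:15  2:59  3:55  4:78  5:8  6:37  7:57
  8:25  9:43
Giant step factor: 15^(-10) ≡ 48 (mod 83).
Scan 74·48^i mod 83 for i = 0, 1, …:
  i=0: 74   i=1: 66   i=2: 14   i=3: 8
Match at i=3, j=5: x = 3·10 + 5 = 35.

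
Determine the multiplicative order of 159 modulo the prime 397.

396

The order of 159 must divide p − 1 = 396 = 2^2 · 3^2 · 11.
Divisors: 1, 2, 3, 4, 6, 9, 11, 12, 18, 22, 33, 36, 44, 66, 99, 132, 198, 396.
Check each in increasing order: 159^1 ≡ 159;  159^2 ≡ 270;  159^3 ≡ 54;  159^4 ≡ 249;  159^6 ≡ 137;  159^9 ≡ 252;  159^11 ≡ 153;  159^12 ≡ 110;  159^18 ≡ 381;  159^22 ≡ 383;  159^33 ≡ 240;  159^36 ≡ 256;  159^44 ≡ 196;  159^66 ≡ 35;  159^99 ≡ 63;  159^132 ≡ 34;  159^198 ≡ 396;  159^396 ≡ 1.
Smallest exponent giving 1 is 396.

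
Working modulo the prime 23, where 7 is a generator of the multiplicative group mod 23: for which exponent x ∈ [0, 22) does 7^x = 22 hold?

Successive powers of 7 modulo 23:
  7^0=1  7^1=7  7^2=3  7^3=21  7^4=9  7^5=17
  7^6=4  7^7=5  7^8=12  7^9=15  7^10=13  7^11=22
So 7^11 ≡ 22 (mod 23), giving x = 11.

11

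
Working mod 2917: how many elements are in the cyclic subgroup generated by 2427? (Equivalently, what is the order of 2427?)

The order of 2427 must divide p − 1 = 2916 = 2^2 · 3^6.
Divisors: 1, 2, 3, 4, 6, 9, 12, 18, 27, 36, 54, 81, 108, 162, 243, 324, 486, 729, 972, 1458, 2916.
Check each in increasing order: 2427^1 ≡ 2427;  2427^2 ≡ 906;  2427^3 ≡ 2361;  2427^4 ≡ 1159;  2427^6 ≡ 2851;  2427^9 ≡ 1692;  2427^12 ≡ 1439;  2427^18 ≡ 1287;  2427^27 ≡ 1522;  2427^36 ≡ 2430;  2427^54 ≡ 386;  2427^81 ≡ 1175;  2427^108 ≡ 229;  2427^162 ≡ 884;  2427^243 ≡ 248;  2427^324 ≡ 2617;  2427^486 ≡ 247;  2427^729 ≡ 2916;  2427^972 ≡ 2669;  2427^1458 ≡ 1.
Smallest exponent giving 1 is 1458.

1458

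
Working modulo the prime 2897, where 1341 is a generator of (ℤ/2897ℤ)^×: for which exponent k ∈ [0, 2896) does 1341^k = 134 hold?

Baby-step giant-step with m = ceil(sqrt(2896)) = 54.
Baby table (1341^j mod 2897 for j=0..53):
  0:1  1:1341  2:2141  3:154  4:827  5:2353  6:540  7:2787
  8:237  9:2044  10:442  11:1734  12:1900  13:1437  14:512  15:3
  16:1126  17:629  18:462  19:2481  20:1265  21:1620  22:2567  23:711
  24:338  25:1326  26:2305  27:2803  28:1414  29:1536  30:9  31:481
  32:1887  33:1386  34:1649  35:898  36:1963  37:1907  38:2133  39:1014
  40:1081  41:1121  42:2615  43:1345  44:1711  45:27  46:1443  47:2764
  48:1261  49:2050  50:2694  51:95  52:2824  53:605
Giant step factor: 1341^(-54) ≡ 1938 (mod 2897).
Scan 134·1938^i mod 2897 for i = 0, 1, …:
  i=0: 134   i=1: 1859   i=2: 1771   i=3: 2150
  i=4: 814   i=5: 1564   i=6: 770   i=7: 305
  i=8: 102   i=9: 680     …   i=28: 81
  i=29: 540
Match at i=29, j=6: k = 29·54 + 6 = 1572.

1572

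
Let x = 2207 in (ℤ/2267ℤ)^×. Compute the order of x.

1133

The order of 2207 must divide p − 1 = 2266 = 2 · 11 · 103.
Divisors: 1, 2, 11, 22, 103, 206, 1133, 2266.
Check each in increasing order: 2207^1 ≡ 2207;  2207^2 ≡ 1333;  2207^11 ≡ 1626;  2207^22 ≡ 554;  2207^103 ≡ 1804;  2207^206 ≡ 1271;  2207^1133 ≡ 1.
Smallest exponent giving 1 is 1133.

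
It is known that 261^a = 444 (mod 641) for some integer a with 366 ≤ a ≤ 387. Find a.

Compute 261^366 mod 641 = 399, then multiply by 261 repeatedly:
  261^366=399  261^367=297  261^368=597  261^369=54  261^370=633
  261^371=476  261^372=523  261^373=611  261^374=503  261^375=519
  261^376=208  261^377=444
Found 444 at exponent 377.

377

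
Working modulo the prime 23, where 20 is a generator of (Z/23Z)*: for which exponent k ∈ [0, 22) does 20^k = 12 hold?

4

Successive powers of 20 modulo 23:
  20^0=1  20^1=20  20^2=9  20^3=19  20^4=12
So 20^4 ≡ 12 (mod 23), giving k = 4.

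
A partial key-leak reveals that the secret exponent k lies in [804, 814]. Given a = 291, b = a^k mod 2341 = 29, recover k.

807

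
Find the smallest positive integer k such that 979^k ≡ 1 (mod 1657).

1656

The order of 979 must divide p − 1 = 1656 = 2^3 · 3^2 · 23.
Divisors: 1, 2, 3, 4, 6, 8, 9, 12, 18, 23, 24, 36, 46, 69, 72, 92, 138, 184, 207, 276, 414, 552, 828, 1656.
Check each in increasing order: 979^1 ≡ 979;  979^2 ≡ 695;  979^3 ≡ 1035;  979^4 ≡ 838;  979^6 ≡ 803;  979^8 ≡ 1333;  979^9 ≡ 948;  979^12 ≡ 236;  979^18 ≡ 610;  979^23 ≡ 1394;  979^24 ≡ 1015;  979^36 ≡ 932;  979^46 ≡ 1232;  979^69 ≡ 756;  979^72 ≡ 356;  979^92 ≡ 12;  979^138 ≡ 1528;  979^184 ≡ 144;  979^207 ≡ 239;  979^276 ≡ 71;  979^414 ≡ 783;  979^552 ≡ 70;  979^828 ≡ 1656;  979^1656 ≡ 1.
Smallest exponent giving 1 is 1656.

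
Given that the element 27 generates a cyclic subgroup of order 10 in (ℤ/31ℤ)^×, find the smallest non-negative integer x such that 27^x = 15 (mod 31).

Successive powers of 27 modulo 31:
  27^0=1  27^1=27  27^2=16  27^3=29  27^4=8  27^5=30
  27^6=4  27^7=15
So 27^7 ≡ 15 (mod 31), giving x = 7.

7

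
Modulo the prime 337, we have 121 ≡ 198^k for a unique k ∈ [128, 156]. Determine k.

138

Compute 198^128 mod 337 = 253, then multiply by 198 repeatedly:
  198^128=253  198^129=218  198^130=28  198^131=152  198^132=103
  198^133=174  198^134=78  198^135=279  198^136=311  198^137=244
  198^138=121
Found 121 at exponent 138.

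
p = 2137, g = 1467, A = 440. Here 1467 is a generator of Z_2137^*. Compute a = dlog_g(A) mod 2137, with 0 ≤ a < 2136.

943

Baby-step giant-step with m = ceil(sqrt(2136)) = 47.
Baby table (1467^j mod 2137 for j=0..46):
  0:1  1:1467  2:130  3:517  4:1941  5:963  6:164  7:1244
  8:2087  9:1445  10:2048  11:1931  12:1252  13:1001  14:348  15:1910
  16:363  17:408  18:176  19:1752  20:1510  21:1238  22:1833  23:665
  24:1083  25:970  26:1885  27:17  28:1432  29:73  30:241  31:942
  32:1412  33:651  34:1915  35:1287  36:1058  37:624  38:772  39:2051
  40:2058  41:1642  42:415  43:1897  44:525  45:855  46:2003
Giant step factor: 1467^(-47) ≡ 411 (mod 2137).
Scan 440·411^i mod 2137 for i = 0, 1, …:
  i=0: 440   i=1: 1332   i=2: 380   i=3: 179
  i=4: 911   i=5: 446   i=6: 1661   i=7: 968
  i=8: 366   i=9: 836     …   i=19: 620
  i=20: 517
Match at i=20, j=3: a = 20·47 + 3 = 943.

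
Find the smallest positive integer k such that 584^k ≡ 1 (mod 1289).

92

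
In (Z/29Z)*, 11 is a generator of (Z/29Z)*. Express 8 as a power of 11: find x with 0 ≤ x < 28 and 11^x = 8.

27

Successive powers of 11 modulo 29:
  11^0=1  11^1=11  11^2=5  11^3=26  11^4=25  11^5=14
  11^6=9  11^7=12  11^8=16  11^9=2  11^10=22  11^11=10
  11^12=23  11^13=21  11^14=28  11^15=18  11^16=24  11^17=3
  11^18=4  11^19=15  11^20=20  11^21=17  11^22=13  11^23=27
  11^24=7  11^25=19  11^26=6  11^27=8
So 11^27 ≡ 8 (mod 29), giving x = 27.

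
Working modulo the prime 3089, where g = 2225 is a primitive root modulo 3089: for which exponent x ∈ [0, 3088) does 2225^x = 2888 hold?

Baby-step giant-step with m = ceil(sqrt(3088)) = 56.
Baby table (2225^j mod 3089 for j=0..55):
  0:1  1:2225  2:2047  3:1389  4:1525  5:1403  6:1785  7:2260
  8:2697  9:1987  10:716  11:2265  12:1466  13:2955  14:1483  15:623
  16:2303  17:2613  18:427  19:1752  20:2971  21:15  22:2485  23:2904
  24:2301  25:1252  26:2511  27:2063  28:3010  29:298  30:2004  31:1473
  32:3085  33:367  34:1079  35:622  36:78  37:566  38:2127  39:227
  40:1568  41:1319  42:225  43:207  44:314  45:536  46:246  47:597
  48:55  49:1904  50:1381  51:2259  52:472  53:3029  54:2416  55:740
Giant step factor: 2225^(-56) ≡ 1520 (mod 3089).
Scan 2888·1520^i mod 3089 for i = 0, 1, …:
  i=0: 2888   i=1: 291   i=2: 593   i=3: 2461
  i=4: 3030   i=5: 2990   i=6: 881   i=7: 1583
  i=8: 2918   i=9: 2645     …   i=44: 2869
  i=45: 2301
Match at i=45, j=24: x = 45·56 + 24 = 2544.

2544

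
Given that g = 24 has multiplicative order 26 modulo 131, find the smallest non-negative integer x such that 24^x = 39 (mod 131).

22

Successive powers of 24 modulo 131:
  24^0=1  24^1=24  24^2=52  24^3=69  24^4=84  24^5=51
  24^6=45  24^7=32  24^8=113  24^9=92  24^10=112  24^11=68
  24^12=60  24^13=130  24^14=107  24^15=79  24^16=62  24^17=47
  24^18=80  24^19=86  24^20=99  24^21=18  24^22=39
So 24^22 ≡ 39 (mod 131), giving x = 22.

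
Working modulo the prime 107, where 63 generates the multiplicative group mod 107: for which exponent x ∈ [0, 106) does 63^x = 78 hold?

Baby-step giant-step with m = ceil(sqrt(106)) = 11.
Baby table (63^j mod 107 for j=0..10):
  0:1  1:63  2:10  3:95  4:100  5:94  6:37  7:84
  8:49  9:91  10:62
Giant step factor: 63^(-11) ≡ 2 (mod 107).
Scan 78·2^i mod 107 for i = 0, 1, …:
  i=0: 78   i=1: 49
Match at i=1, j=8: x = 1·11 + 8 = 19.

19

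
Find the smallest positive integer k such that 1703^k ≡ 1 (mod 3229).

The order of 1703 must divide p − 1 = 3228 = 2^2 · 3 · 269.
Divisors: 1, 2, 3, 4, 6, 12, 269, 538, 807, 1076, 1614, 3228.
Check each in increasing order: 1703^1 ≡ 1703;  1703^2 ≡ 567;  1703^3 ≡ 130;  1703^4 ≡ 1818;  1703^6 ≡ 755;  1703^12 ≡ 1721;  1703^269 ≡ 1.
Smallest exponent giving 1 is 269.

269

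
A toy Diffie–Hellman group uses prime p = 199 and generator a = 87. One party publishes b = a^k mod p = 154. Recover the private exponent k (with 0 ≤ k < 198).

Baby-step giant-step with m = ceil(sqrt(198)) = 15.
Baby table (87^j mod 199 for j=0..14):
  0:1  1:87  2:7  3:12  4:49  5:84  6:144  7:190
  8:13  9:136  10:91  11:156  12:40  13:97  14:81
Giant step factor: 87^(-15) ≡ 17 (mod 199).
Scan 154·17^i mod 199 for i = 0, 1, …:
  i=0: 154   i=1: 31   i=2: 129   i=3: 4
  i=4: 68   i=5: 161   i=6: 150   i=7: 162
  i=8: 167   i=9: 53   i=10: 105   i=11: 193
  i=12: 97
Match at i=12, j=13: k = 12·15 + 13 = 193.

193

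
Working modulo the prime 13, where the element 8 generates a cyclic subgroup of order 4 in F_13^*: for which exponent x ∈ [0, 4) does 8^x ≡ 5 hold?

3

Successive powers of 8 modulo 13:
  8^0=1  8^1=8  8^2=12  8^3=5
So 8^3 ≡ 5 (mod 13), giving x = 3.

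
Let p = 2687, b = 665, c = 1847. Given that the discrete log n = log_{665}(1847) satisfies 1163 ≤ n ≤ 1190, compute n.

Compute 665^1163 mod 2687 = 2256, then multiply by 665 repeatedly:
  665^1163=2256  665^1164=894  665^1165=683  665^1166=92  665^1167=2066
  665^1168=833  665^1169=423  665^1170=1847
Found 1847 at exponent 1170.

1170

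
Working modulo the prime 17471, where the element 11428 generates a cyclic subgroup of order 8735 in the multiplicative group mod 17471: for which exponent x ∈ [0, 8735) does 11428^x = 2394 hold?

6133

Baby-step giant-step with m = ceil(sqrt(8735)) = 94.
Baby table (11428^j mod 17471 for j=0..93):
  0:1  1:11428  2:3459  3:10050  4:14517  5:13131  6:2649  7:13000
  8:8087  9:14117  10:1862  11:16729  12:11330  13:1659  14:3017  15:7993
  16:5616  17:8665  18:15463  19:9470  20:7786  21:16076  22:8963  23:14162
  24:9463  25:15145  26:9334  27:8497  28:17369  29:4901  30:14073  31:5689
  32:4301  33:5905  34:9338  35:1796  36:13734  37:10159  38:2257  39:5800
  40:14897  41:5492  42:6744  43:5851  44:3711  45:7191  46:12635  47:12436
  48:9494  49:2522  50:11737  51:5569  52:13150  53:10129  54:8837  55:6856
  56:10404  57:6757  58:14647  59:13736  60:15544  61:9175  62:8429  63:8989
  64:14283  65:12042  66:14380  67:2414  68:483  69:16359  70:10952  71:14683
  72:5840  73:300  74:4084  75:6911  76:9988  77:4821  78:8325  79:8505
  80:3967  81:15102  82:7118  83:16999  84:4523  85:9626  86:8512  87:14079
  88:4373  89:7584  90:13792  91:9085  92:10698  93:12157
Giant step factor: 11428^(-94) ≡ 6280 (mod 17471).
Scan 2394·6280^i mod 17471 for i = 0, 1, …:
  i=0: 2394   i=1: 9260   i=2: 9312   i=3: 3923
  i=4: 2330   i=5: 9173   i=6: 4553   i=7: 10284
  i=8: 10704   i=9: 10183     …   i=64: 12627
  i=65: 14162
Match at i=65, j=23: x = 65·94 + 23 = 6133.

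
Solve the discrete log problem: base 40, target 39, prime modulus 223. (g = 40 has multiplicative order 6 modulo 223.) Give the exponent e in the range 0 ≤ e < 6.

2

Successive powers of 40 modulo 223:
  40^0=1  40^1=40  40^2=39
So 40^2 ≡ 39 (mod 223), giving e = 2.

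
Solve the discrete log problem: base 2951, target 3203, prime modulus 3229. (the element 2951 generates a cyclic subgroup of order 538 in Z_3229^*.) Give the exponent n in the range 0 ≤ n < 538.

Baby-step giant-step with m = ceil(sqrt(538)) = 24.
Baby table (2951^j mod 3229 for j=0..23):
  0:1  1:2951  2:3017  3:814  4:2967  5:1798  6:651  7:3075
  8:835  9:358  10:575  11:1600  12:802  13:3074  14:1113  15:570
  16:2990  17:1862  18:2233  19:2423  20:1267  21:2964  22:2632  23:1287
Giant step factor: 2951^(-24) ≡ 454 (mod 3229).
Scan 3203·454^i mod 3229 for i = 0, 1, …:
  i=0: 3203   i=1: 1112   i=2: 1124   i=3: 114
  i=4: 92   i=5: 3020   i=6: 1984   i=7: 3074
Match at i=7, j=13: n = 7·24 + 13 = 181.

181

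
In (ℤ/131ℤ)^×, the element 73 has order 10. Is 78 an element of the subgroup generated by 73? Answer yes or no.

78 ∈ ⟨73⟩ iff 78^10 ≡ 1 (mod 131), since |⟨73⟩| = 10.
78^10 mod 131 = 1.
Since 1 = 1, 78 lies in the subgroup.

yes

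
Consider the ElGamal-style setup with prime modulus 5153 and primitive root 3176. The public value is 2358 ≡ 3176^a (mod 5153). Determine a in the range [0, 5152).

Baby-step giant-step with m = ceil(sqrt(5152)) = 72.
Baby table (3176^j mod 5153 for j=0..71):
  0:1  1:3176  2:2555  3:3858  4:4327  5:4654  6:2300  7:2999
  8:2080  9:5087  10:1657  11:1419  12:3022  13:2986  14:2016  15:2790
  16:3033  17:1851  18:4356  19:4004  20:4253  21:1515  22:3891  23:922
  24:1368  25:789  26:1506  27:1072  28:3692  29:2717  30:3070  31:844
  32:984  33:2466  34:4609  35:3664  36:1390  37:3672  38:1033  39:3500
  40:979  41:2045  42:2140  43:4986  44:367  45:1014  46:4992  47:3964
  48:885  49:2375  50:4161  51:3044  52:716  53:1543  54:65  55:320
  56:1179  57:3426  58:2993  59:3636  60:63  61:4274  62:1222  63:863
  64:4645  65:4634  66:616  67:3429  68:2215  69:995  70:1331  71:1796
Giant step factor: 3176^(-72) ≡ 787 (mod 5153).
Scan 2358·787^i mod 5153 for i = 0, 1, …:
  i=0: 2358   i=1: 666   i=2: 3689   i=3: 2104
  i=4: 1735   i=5: 5053   i=6: 3748   i=7: 2160
  i=8: 4583   i=9: 4874     …   i=42: 4095
  i=43: 2140
Match at i=43, j=42: a = 43·72 + 42 = 3138.

3138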